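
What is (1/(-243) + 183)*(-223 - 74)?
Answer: -489148/9 ≈ -54350.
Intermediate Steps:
(1/(-243) + 183)*(-223 - 74) = (-1/243 + 183)*(-297) = (44468/243)*(-297) = -489148/9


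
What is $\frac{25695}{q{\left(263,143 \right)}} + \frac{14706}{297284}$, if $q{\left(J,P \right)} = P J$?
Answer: $\frac{315068859}{430021306} \approx 0.73268$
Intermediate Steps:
$q{\left(J,P \right)} = J P$
$\frac{25695}{q{\left(263,143 \right)}} + \frac{14706}{297284} = \frac{25695}{263 \cdot 143} + \frac{14706}{297284} = \frac{25695}{37609} + 14706 \cdot \frac{1}{297284} = 25695 \cdot \frac{1}{37609} + \frac{7353}{148642} = \frac{25695}{37609} + \frac{7353}{148642} = \frac{315068859}{430021306}$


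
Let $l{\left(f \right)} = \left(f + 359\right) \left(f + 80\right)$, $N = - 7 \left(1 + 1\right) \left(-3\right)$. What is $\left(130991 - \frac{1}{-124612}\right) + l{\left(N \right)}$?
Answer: $\frac{22419318757}{124612} \approx 1.7991 \cdot 10^{5}$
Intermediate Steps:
$N = 42$ ($N = \left(-7\right) 2 \left(-3\right) = \left(-14\right) \left(-3\right) = 42$)
$l{\left(f \right)} = \left(80 + f\right) \left(359 + f\right)$ ($l{\left(f \right)} = \left(359 + f\right) \left(80 + f\right) = \left(80 + f\right) \left(359 + f\right)$)
$\left(130991 - \frac{1}{-124612}\right) + l{\left(N \right)} = \left(130991 - \frac{1}{-124612}\right) + \left(28720 + 42^{2} + 439 \cdot 42\right) = \left(130991 - - \frac{1}{124612}\right) + \left(28720 + 1764 + 18438\right) = \left(130991 + \frac{1}{124612}\right) + 48922 = \frac{16323050493}{124612} + 48922 = \frac{22419318757}{124612}$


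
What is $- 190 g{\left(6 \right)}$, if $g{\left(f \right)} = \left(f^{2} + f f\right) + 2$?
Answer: $-14060$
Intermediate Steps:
$g{\left(f \right)} = 2 + 2 f^{2}$ ($g{\left(f \right)} = \left(f^{2} + f^{2}\right) + 2 = 2 f^{2} + 2 = 2 + 2 f^{2}$)
$- 190 g{\left(6 \right)} = - 190 \left(2 + 2 \cdot 6^{2}\right) = - 190 \left(2 + 2 \cdot 36\right) = - 190 \left(2 + 72\right) = \left(-190\right) 74 = -14060$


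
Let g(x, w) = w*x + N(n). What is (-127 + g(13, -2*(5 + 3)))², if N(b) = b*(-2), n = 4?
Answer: 117649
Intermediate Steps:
N(b) = -2*b
g(x, w) = -8 + w*x (g(x, w) = w*x - 2*4 = w*x - 8 = -8 + w*x)
(-127 + g(13, -2*(5 + 3)))² = (-127 + (-8 - 2*(5 + 3)*13))² = (-127 + (-8 - 2*8*13))² = (-127 + (-8 - 16*13))² = (-127 + (-8 - 208))² = (-127 - 216)² = (-343)² = 117649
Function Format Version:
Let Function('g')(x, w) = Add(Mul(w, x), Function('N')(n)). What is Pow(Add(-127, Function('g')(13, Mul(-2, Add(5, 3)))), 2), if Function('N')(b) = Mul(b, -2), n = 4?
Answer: 117649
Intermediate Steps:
Function('N')(b) = Mul(-2, b)
Function('g')(x, w) = Add(-8, Mul(w, x)) (Function('g')(x, w) = Add(Mul(w, x), Mul(-2, 4)) = Add(Mul(w, x), -8) = Add(-8, Mul(w, x)))
Pow(Add(-127, Function('g')(13, Mul(-2, Add(5, 3)))), 2) = Pow(Add(-127, Add(-8, Mul(Mul(-2, Add(5, 3)), 13))), 2) = Pow(Add(-127, Add(-8, Mul(Mul(-2, 8), 13))), 2) = Pow(Add(-127, Add(-8, Mul(-16, 13))), 2) = Pow(Add(-127, Add(-8, -208)), 2) = Pow(Add(-127, -216), 2) = Pow(-343, 2) = 117649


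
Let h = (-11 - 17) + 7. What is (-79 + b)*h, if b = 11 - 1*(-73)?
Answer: -105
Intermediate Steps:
b = 84 (b = 11 + 73 = 84)
h = -21 (h = -28 + 7 = -21)
(-79 + b)*h = (-79 + 84)*(-21) = 5*(-21) = -105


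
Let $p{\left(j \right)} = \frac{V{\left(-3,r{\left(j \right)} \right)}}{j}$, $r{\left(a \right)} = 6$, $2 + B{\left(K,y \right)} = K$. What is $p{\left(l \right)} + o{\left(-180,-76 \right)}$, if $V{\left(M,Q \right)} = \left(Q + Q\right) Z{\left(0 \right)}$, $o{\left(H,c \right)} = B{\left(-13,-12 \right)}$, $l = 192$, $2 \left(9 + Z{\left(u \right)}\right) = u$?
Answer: $- \frac{249}{16} \approx -15.563$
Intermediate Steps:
$B{\left(K,y \right)} = -2 + K$
$Z{\left(u \right)} = -9 + \frac{u}{2}$
$o{\left(H,c \right)} = -15$ ($o{\left(H,c \right)} = -2 - 13 = -15$)
$V{\left(M,Q \right)} = - 18 Q$ ($V{\left(M,Q \right)} = \left(Q + Q\right) \left(-9 + \frac{1}{2} \cdot 0\right) = 2 Q \left(-9 + 0\right) = 2 Q \left(-9\right) = - 18 Q$)
$p{\left(j \right)} = - \frac{108}{j}$ ($p{\left(j \right)} = \frac{\left(-18\right) 6}{j} = - \frac{108}{j}$)
$p{\left(l \right)} + o{\left(-180,-76 \right)} = - \frac{108}{192} - 15 = \left(-108\right) \frac{1}{192} - 15 = - \frac{9}{16} - 15 = - \frac{249}{16}$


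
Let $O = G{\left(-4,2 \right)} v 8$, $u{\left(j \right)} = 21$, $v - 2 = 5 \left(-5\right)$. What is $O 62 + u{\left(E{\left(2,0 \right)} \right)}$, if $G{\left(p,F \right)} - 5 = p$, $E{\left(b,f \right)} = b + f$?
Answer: $-11387$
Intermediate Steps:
$G{\left(p,F \right)} = 5 + p$
$v = -23$ ($v = 2 + 5 \left(-5\right) = 2 - 25 = -23$)
$O = -184$ ($O = \left(5 - 4\right) \left(-23\right) 8 = 1 \left(-23\right) 8 = \left(-23\right) 8 = -184$)
$O 62 + u{\left(E{\left(2,0 \right)} \right)} = \left(-184\right) 62 + 21 = -11408 + 21 = -11387$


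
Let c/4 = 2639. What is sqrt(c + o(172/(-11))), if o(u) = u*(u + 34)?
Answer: 2*sqrt(310633)/11 ≈ 101.34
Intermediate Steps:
c = 10556 (c = 4*2639 = 10556)
o(u) = u*(34 + u)
sqrt(c + o(172/(-11))) = sqrt(10556 + (172/(-11))*(34 + 172/(-11))) = sqrt(10556 + (172*(-1/11))*(34 + 172*(-1/11))) = sqrt(10556 - 172*(34 - 172/11)/11) = sqrt(10556 - 172/11*202/11) = sqrt(10556 - 34744/121) = sqrt(1242532/121) = 2*sqrt(310633)/11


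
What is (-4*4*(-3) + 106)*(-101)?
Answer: -15554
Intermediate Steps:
(-4*4*(-3) + 106)*(-101) = (-16*(-3) + 106)*(-101) = (48 + 106)*(-101) = 154*(-101) = -15554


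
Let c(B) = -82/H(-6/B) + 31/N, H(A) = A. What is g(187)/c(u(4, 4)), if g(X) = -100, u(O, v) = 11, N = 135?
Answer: -6750/10163 ≈ -0.66417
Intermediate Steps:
c(B) = 31/135 + 41*B/3 (c(B) = -82*(-B/6) + 31/135 = -(-41)*B/3 + 31*(1/135) = 41*B/3 + 31/135 = 31/135 + 41*B/3)
g(187)/c(u(4, 4)) = -100/(31/135 + (41/3)*11) = -100/(31/135 + 451/3) = -100/20326/135 = -100*135/20326 = -6750/10163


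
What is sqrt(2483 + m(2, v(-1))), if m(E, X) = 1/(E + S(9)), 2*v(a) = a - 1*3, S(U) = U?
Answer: sqrt(300454)/11 ≈ 49.831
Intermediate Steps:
v(a) = -3/2 + a/2 (v(a) = (a - 1*3)/2 = (a - 3)/2 = (-3 + a)/2 = -3/2 + a/2)
m(E, X) = 1/(9 + E) (m(E, X) = 1/(E + 9) = 1/(9 + E))
sqrt(2483 + m(2, v(-1))) = sqrt(2483 + 1/(9 + 2)) = sqrt(2483 + 1/11) = sqrt(27314/11) = sqrt(300454)/11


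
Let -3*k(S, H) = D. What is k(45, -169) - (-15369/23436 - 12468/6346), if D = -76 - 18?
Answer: 841629535/24787476 ≈ 33.954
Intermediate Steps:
D = -94
k(S, H) = 94/3 (k(S, H) = -⅓*(-94) = 94/3)
k(45, -169) - (-15369/23436 - 12468/6346) = 94/3 - (-15369/23436 - 12468/6346) = 94/3 - (-15369*1/23436 - 12468*1/6346) = 94/3 - (-5123/7812 - 6234/3173) = 94/3 - 1*(-64955287/24787476) = 94/3 + 64955287/24787476 = 841629535/24787476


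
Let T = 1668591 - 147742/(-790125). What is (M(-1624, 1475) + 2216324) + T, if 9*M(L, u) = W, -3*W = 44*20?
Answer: 3946555105579/1015875 ≈ 3.8849e+6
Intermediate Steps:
T = 188342230231/112875 (T = 1668591 - 147742*(-1/790125) = 1668591 + 21106/112875 = 188342230231/112875 ≈ 1.6686e+6)
W = -880/3 (W = -44*20/3 = -1/3*880 = -880/3 ≈ -293.33)
M(L, u) = -880/27 (M(L, u) = (1/9)*(-880/3) = -880/27)
(M(-1624, 1475) + 2216324) + T = (-880/27 + 2216324) + 188342230231/112875 = 59839868/27 + 188342230231/112875 = 3946555105579/1015875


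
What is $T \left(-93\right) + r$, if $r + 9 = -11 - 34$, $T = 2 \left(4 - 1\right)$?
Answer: $-612$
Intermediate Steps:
$T = 6$ ($T = 2 \cdot 3 = 6$)
$r = -54$ ($r = -9 - 45 = -54$)
$T \left(-93\right) + r = 6 \left(-93\right) - 54 = -558 - 54 = -612$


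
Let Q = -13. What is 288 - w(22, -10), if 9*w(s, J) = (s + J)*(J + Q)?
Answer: 956/3 ≈ 318.67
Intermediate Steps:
w(s, J) = (-13 + J)*(J + s)/9 (w(s, J) = ((s + J)*(J - 13))/9 = ((J + s)*(-13 + J))/9 = ((-13 + J)*(J + s))/9 = (-13 + J)*(J + s)/9)
288 - w(22, -10) = 288 - (-13/9*(-10) - 13/9*22 + (⅑)*(-10)² + (⅑)*(-10)*22) = 288 - (130/9 - 286/9 + (⅑)*100 - 220/9) = 288 - (130/9 - 286/9 + 100/9 - 220/9) = 288 - 1*(-92/3) = 288 + 92/3 = 956/3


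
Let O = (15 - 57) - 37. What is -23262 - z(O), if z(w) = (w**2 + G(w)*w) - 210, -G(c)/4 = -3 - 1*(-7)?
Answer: -30557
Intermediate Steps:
O = -79 (O = -42 - 37 = -79)
G(c) = -16 (G(c) = -4*(-3 - 1*(-7)) = -4*(-3 + 7) = -4*4 = -16)
z(w) = -210 + w**2 - 16*w (z(w) = (w**2 - 16*w) - 210 = -210 + w**2 - 16*w)
-23262 - z(O) = -23262 - (-210 + (-79)**2 - 16*(-79)) = -23262 - (-210 + 6241 + 1264) = -23262 - 1*7295 = -23262 - 7295 = -30557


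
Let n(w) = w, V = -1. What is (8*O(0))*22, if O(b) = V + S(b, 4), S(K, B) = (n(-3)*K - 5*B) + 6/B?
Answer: -3432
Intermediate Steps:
S(K, B) = -5*B - 3*K + 6/B (S(K, B) = (-3*K - 5*B) + 6/B = (-5*B - 3*K) + 6/B = -5*B - 3*K + 6/B)
O(b) = -39/2 - 3*b (O(b) = -1 + (-5*4 - 3*b + 6/4) = -1 + (-20 - 3*b + 6*(1/4)) = -1 + (-20 - 3*b + 3/2) = -1 + (-37/2 - 3*b) = -39/2 - 3*b)
(8*O(0))*22 = (8*(-39/2 - 3*0))*22 = (8*(-39/2 + 0))*22 = (8*(-39/2))*22 = -156*22 = -3432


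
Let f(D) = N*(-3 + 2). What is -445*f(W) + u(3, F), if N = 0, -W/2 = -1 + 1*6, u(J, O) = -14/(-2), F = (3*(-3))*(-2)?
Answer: 7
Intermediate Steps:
F = 18 (F = -9*(-2) = 18)
u(J, O) = 7 (u(J, O) = -14*(-1/2) = 7)
W = -10 (W = -2*(-1 + 1*6) = -2*(-1 + 6) = -2*5 = -10)
f(D) = 0 (f(D) = 0*(-3 + 2) = 0*(-1) = 0)
-445*f(W) + u(3, F) = -445*0 + 7 = 0 + 7 = 7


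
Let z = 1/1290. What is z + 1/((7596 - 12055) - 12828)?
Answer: 15997/22300230 ≈ 0.00071735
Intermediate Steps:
z = 1/1290 ≈ 0.00077519
z + 1/((7596 - 12055) - 12828) = 1/1290 + 1/((7596 - 12055) - 12828) = 1/1290 + 1/(-4459 - 12828) = 1/1290 + 1/(-17287) = 1/1290 - 1/17287 = 15997/22300230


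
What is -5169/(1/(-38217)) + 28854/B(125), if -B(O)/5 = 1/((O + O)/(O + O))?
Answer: 987689511/5 ≈ 1.9754e+8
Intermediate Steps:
B(O) = -5 (B(O) = -5/((O + O)/(O + O)) = -5/((2*O)/((2*O))) = -5/((2*O)*(1/(2*O))) = -5/1 = -5*1 = -5)
-5169/(1/(-38217)) + 28854/B(125) = -5169/(1/(-38217)) + 28854/(-5) = -5169/(-1/38217) + 28854*(-1/5) = -5169*(-38217) - 28854/5 = 197543673 - 28854/5 = 987689511/5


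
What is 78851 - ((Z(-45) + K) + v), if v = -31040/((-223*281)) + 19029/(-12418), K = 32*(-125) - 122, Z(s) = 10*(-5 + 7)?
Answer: 64550612072209/778149134 ≈ 82954.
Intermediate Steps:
Z(s) = 20 (Z(s) = 10*2 = 20)
K = -4122 (K = -4000 - 122 = -4122)
v = -806959507/778149134 (v = -31040/(-62663) + 19029*(-1/12418) = -31040*(-1/62663) - 19029/12418 = 31040/62663 - 19029/12418 = -806959507/778149134 ≈ -1.0370)
78851 - ((Z(-45) + K) + v) = 78851 - ((20 - 4122) - 806959507/778149134) = 78851 - (-4102 - 806959507/778149134) = 78851 - 1*(-3192774707175/778149134) = 78851 + 3192774707175/778149134 = 64550612072209/778149134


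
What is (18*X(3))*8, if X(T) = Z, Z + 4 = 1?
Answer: -432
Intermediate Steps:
Z = -3 (Z = -4 + 1 = -3)
X(T) = -3
(18*X(3))*8 = (18*(-3))*8 = -54*8 = -432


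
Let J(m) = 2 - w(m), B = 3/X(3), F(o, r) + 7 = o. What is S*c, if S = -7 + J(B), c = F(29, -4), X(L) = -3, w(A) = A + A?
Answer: -66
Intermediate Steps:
w(A) = 2*A
F(o, r) = -7 + o
B = -1 (B = 3/(-3) = 3*(-⅓) = -1)
c = 22 (c = -7 + 29 = 22)
J(m) = 2 - 2*m
S = -3 (S = -7 + (2 - 2*(-1)) = -7 + (2 + 2) = -7 + 4 = -3)
S*c = -3*22 = -66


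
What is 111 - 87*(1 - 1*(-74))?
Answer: -6414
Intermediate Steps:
111 - 87*(1 - 1*(-74)) = 111 - 87*(1 + 74) = 111 - 87*75 = 111 - 6525 = -6414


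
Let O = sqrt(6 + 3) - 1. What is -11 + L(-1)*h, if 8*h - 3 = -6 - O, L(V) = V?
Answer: -83/8 ≈ -10.375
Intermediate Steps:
O = 2 (O = sqrt(9) - 1 = 3 - 1 = 2)
h = -5/8 (h = 3/8 + (-6 - 1*2)/8 = 3/8 + (-6 - 2)/8 = 3/8 + (1/8)*(-8) = 3/8 - 1 = -5/8 ≈ -0.62500)
-11 + L(-1)*h = -11 - 1*(-5/8) = -11 + 5/8 = -83/8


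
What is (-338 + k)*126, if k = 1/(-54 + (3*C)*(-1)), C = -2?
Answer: -340725/8 ≈ -42591.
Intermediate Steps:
k = -1/48 (k = 1/(-54 + (3*(-2))*(-1)) = 1/(-54 - 6*(-1)) = 1/(-54 + 6) = 1/(-48) = -1/48 ≈ -0.020833)
(-338 + k)*126 = (-338 - 1/48)*126 = -16225/48*126 = -340725/8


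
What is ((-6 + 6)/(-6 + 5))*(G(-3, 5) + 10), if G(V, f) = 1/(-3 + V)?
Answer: 0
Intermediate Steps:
((-6 + 6)/(-6 + 5))*(G(-3, 5) + 10) = ((-6 + 6)/(-6 + 5))*(1/(-3 - 3) + 10) = (0/(-1))*(1/(-6) + 10) = (0*(-1))*(-⅙ + 10) = 0*(59/6) = 0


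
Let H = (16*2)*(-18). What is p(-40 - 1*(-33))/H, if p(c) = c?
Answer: 7/576 ≈ 0.012153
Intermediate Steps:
H = -576 (H = 32*(-18) = -576)
p(-40 - 1*(-33))/H = (-40 - 1*(-33))/(-576) = (-40 + 33)*(-1/576) = -7*(-1/576) = 7/576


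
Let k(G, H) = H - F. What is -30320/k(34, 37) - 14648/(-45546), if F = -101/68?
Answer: -46933293572/59596941 ≈ -787.51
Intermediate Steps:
F = -101/68 (F = -101*1/68 = -101/68 ≈ -1.4853)
k(G, H) = 101/68 + H (k(G, H) = H - 1*(-101/68) = H + 101/68 = 101/68 + H)
-30320/k(34, 37) - 14648/(-45546) = -30320/(101/68 + 37) - 14648/(-45546) = -30320/2617/68 - 14648*(-1/45546) = -30320*68/2617 + 7324/22773 = -2061760/2617 + 7324/22773 = -46933293572/59596941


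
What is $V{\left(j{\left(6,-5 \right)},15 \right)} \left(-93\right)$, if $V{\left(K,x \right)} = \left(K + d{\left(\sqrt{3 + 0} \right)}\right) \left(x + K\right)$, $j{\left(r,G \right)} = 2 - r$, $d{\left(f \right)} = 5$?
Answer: $-1023$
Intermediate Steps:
$V{\left(K,x \right)} = \left(5 + K\right) \left(K + x\right)$ ($V{\left(K,x \right)} = \left(K + 5\right) \left(x + K\right) = \left(5 + K\right) \left(K + x\right)$)
$V{\left(j{\left(6,-5 \right)},15 \right)} \left(-93\right) = \left(\left(2 - 6\right)^{2} + 5 \left(2 - 6\right) + 5 \cdot 15 + \left(2 - 6\right) 15\right) \left(-93\right) = \left(\left(2 - 6\right)^{2} + 5 \left(2 - 6\right) + 75 + \left(2 - 6\right) 15\right) \left(-93\right) = \left(\left(-4\right)^{2} + 5 \left(-4\right) + 75 - 60\right) \left(-93\right) = \left(16 - 20 + 75 - 60\right) \left(-93\right) = 11 \left(-93\right) = -1023$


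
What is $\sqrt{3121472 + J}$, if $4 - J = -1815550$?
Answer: $\sqrt{4937026} \approx 2221.9$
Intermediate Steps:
$J = 1815554$ ($J = 4 - -1815550 = 4 + 1815550 = 1815554$)
$\sqrt{3121472 + J} = \sqrt{3121472 + 1815554} = \sqrt{4937026}$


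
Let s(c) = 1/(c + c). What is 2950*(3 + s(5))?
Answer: 9145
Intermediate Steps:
s(c) = 1/(2*c)
2950*(3 + s(5)) = 2950*(3 + (1/2)/5) = 2950*(3 + (1/2)*(1/5)) = 2950*(3 + 1/10) = 2950*(31/10) = 9145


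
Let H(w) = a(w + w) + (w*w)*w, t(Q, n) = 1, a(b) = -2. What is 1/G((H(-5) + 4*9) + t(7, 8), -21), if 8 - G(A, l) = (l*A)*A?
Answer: 1/170108 ≈ 5.8786e-6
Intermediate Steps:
H(w) = -2 + w³ (H(w) = -2 + (w*w)*w = -2 + w²*w = -2 + w³)
G(A, l) = 8 - l*A² (G(A, l) = 8 - l*A*A = 8 - A*l*A = 8 - l*A²)
1/G((H(-5) + 4*9) + t(7, 8), -21) = 1/(8 - 1*(-21)*(((-2 + (-5)³) + 4*9) + 1)²) = 1/(8 - 1*(-21)*(((-2 - 125) + 36) + 1)²) = 1/(8 - 1*(-21)*((-127 + 36) + 1)²) = 1/(8 - 1*(-21)*(-91 + 1)²) = 1/(8 - 1*(-21)*(-90)²) = 1/(8 - 1*(-21)*8100) = 1/(8 + 170100) = 1/170108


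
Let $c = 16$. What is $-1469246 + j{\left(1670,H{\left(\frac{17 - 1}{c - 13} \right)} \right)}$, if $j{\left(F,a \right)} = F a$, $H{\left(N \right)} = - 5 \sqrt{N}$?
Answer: $-1469246 - \frac{33400 \sqrt{3}}{3} \approx -1.4885 \cdot 10^{6}$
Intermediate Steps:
$-1469246 + j{\left(1670,H{\left(\frac{17 - 1}{c - 13} \right)} \right)} = -1469246 + 1670 \left(- 5 \sqrt{\frac{17 - 1}{16 - 13}}\right) = -1469246 + 1670 \left(- 5 \sqrt{\frac{16}{3}}\right) = -1469246 + 1670 \left(- 5 \frac{4 \sqrt{3}}{3}\right) = -1469246 + 1670 \left(- \frac{20 \sqrt{3}}{3}\right) = -1469246 - \frac{33400 \sqrt{3}}{3}$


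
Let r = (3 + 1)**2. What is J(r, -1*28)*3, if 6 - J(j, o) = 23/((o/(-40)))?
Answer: -564/7 ≈ -80.571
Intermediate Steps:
r = 16 (r = 4**2 = 16)
J(j, o) = 6 + 920/o (J(j, o) = 6 - 23/(o/(-40)) = 6 - 23/(o*(-1/40)) = 6 - 23/((-o/40)) = 6 - 23*(-40/o) = 6 - (-920)/o = 6 + 920/o)
J(r, -1*28)*3 = (6 + 920/((-1*28)))*3 = (6 + 920/(-28))*3 = (6 + 920*(-1/28))*3 = (6 - 230/7)*3 = -188/7*3 = -564/7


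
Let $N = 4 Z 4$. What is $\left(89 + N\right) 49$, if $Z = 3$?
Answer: $6713$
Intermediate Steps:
$N = 48$ ($N = 4 \cdot 3 \cdot 4 = 12 \cdot 4 = 48$)
$\left(89 + N\right) 49 = \left(89 + 48\right) 49 = 137 \cdot 49 = 6713$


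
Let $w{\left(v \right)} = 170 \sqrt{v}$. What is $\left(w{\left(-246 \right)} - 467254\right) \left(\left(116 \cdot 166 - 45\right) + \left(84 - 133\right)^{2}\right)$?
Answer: $-10098293448 + 3674040 i \sqrt{246} \approx -1.0098 \cdot 10^{10} + 5.7625 \cdot 10^{7} i$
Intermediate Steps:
$\left(w{\left(-246 \right)} - 467254\right) \left(\left(116 \cdot 166 - 45\right) + \left(84 - 133\right)^{2}\right) = \left(170 \sqrt{-246} - 467254\right) \left(\left(116 \cdot 166 - 45\right) + \left(84 - 133\right)^{2}\right) = \left(170 i \sqrt{246} - 467254\right) \left(\left(19256 - 45\right) + \left(-49\right)^{2}\right) = \left(170 i \sqrt{246} - 467254\right) \left(19211 + 2401\right) = \left(-467254 + 170 i \sqrt{246}\right) 21612 = -10098293448 + 3674040 i \sqrt{246}$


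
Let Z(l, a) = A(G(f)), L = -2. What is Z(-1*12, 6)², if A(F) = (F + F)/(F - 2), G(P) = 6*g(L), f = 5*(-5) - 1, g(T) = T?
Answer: 144/49 ≈ 2.9388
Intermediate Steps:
f = -26 (f = -25 - 1 = -26)
G(P) = -12 (G(P) = 6*(-2) = -12)
A(F) = 2*F/(-2 + F) (A(F) = (2*F)/(-2 + F) = 2*F/(-2 + F))
Z(l, a) = 12/7 (Z(l, a) = 2*(-12)/(-2 - 12) = 2*(-12)/(-14) = 2*(-12)*(-1/14) = 12/7)
Z(-1*12, 6)² = (12/7)² = 144/49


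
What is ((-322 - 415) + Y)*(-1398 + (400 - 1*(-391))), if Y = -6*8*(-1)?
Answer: 418223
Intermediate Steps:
Y = 48 (Y = -48*(-1) = 48)
((-322 - 415) + Y)*(-1398 + (400 - 1*(-391))) = ((-322 - 415) + 48)*(-1398 + (400 - 1*(-391))) = (-737 + 48)*(-1398 + (400 + 391)) = -689*(-1398 + 791) = -689*(-607) = 418223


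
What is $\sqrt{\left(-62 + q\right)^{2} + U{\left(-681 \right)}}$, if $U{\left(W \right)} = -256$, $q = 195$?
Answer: $3 \sqrt{1937} \approx 132.03$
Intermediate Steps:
$\sqrt{\left(-62 + q\right)^{2} + U{\left(-681 \right)}} = \sqrt{\left(-62 + 195\right)^{2} - 256} = \sqrt{133^{2} - 256} = \sqrt{17689 - 256} = \sqrt{17433} = 3 \sqrt{1937}$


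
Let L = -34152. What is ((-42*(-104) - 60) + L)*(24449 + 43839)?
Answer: -2037987072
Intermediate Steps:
((-42*(-104) - 60) + L)*(24449 + 43839) = ((-42*(-104) - 60) - 34152)*(24449 + 43839) = ((4368 - 60) - 34152)*68288 = (4308 - 34152)*68288 = -29844*68288 = -2037987072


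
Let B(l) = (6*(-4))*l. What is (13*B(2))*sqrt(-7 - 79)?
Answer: -624*I*sqrt(86) ≈ -5786.7*I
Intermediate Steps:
B(l) = -24*l
(13*B(2))*sqrt(-7 - 79) = (13*(-24*2))*sqrt(-7 - 79) = (13*(-48))*sqrt(-86) = -624*I*sqrt(86)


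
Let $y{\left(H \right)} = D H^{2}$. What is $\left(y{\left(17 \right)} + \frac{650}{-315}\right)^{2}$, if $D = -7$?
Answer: $\frac{16276401241}{3969} \approx 4.1009 \cdot 10^{6}$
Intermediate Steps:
$y{\left(H \right)} = - 7 H^{2}$
$\left(y{\left(17 \right)} + \frac{650}{-315}\right)^{2} = \left(- 7 \cdot 17^{2} + \frac{650}{-315}\right)^{2} = \left(\left(-7\right) 289 + 650 \left(- \frac{1}{315}\right)\right)^{2} = \left(-2023 - \frac{130}{63}\right)^{2} = \left(- \frac{127579}{63}\right)^{2} = \frac{16276401241}{3969}$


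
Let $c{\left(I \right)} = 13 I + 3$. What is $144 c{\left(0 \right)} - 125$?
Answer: $307$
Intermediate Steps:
$c{\left(I \right)} = 3 + 13 I$
$144 c{\left(0 \right)} - 125 = 144 \left(3 + 13 \cdot 0\right) - 125 = 144 \left(3 + 0\right) - 125 = 144 \cdot 3 - 125 = 432 - 125 = 307$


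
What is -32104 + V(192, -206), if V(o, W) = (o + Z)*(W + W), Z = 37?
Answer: -126452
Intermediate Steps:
V(o, W) = 2*W*(37 + o) (V(o, W) = (o + 37)*(W + W) = (37 + o)*(2*W) = 2*W*(37 + o))
-32104 + V(192, -206) = -32104 + 2*(-206)*(37 + 192) = -32104 + 2*(-206)*229 = -32104 - 94348 = -126452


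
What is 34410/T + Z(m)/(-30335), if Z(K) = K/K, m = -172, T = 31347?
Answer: 347932001/316970415 ≈ 1.0977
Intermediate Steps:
Z(K) = 1
34410/T + Z(m)/(-30335) = 34410/31347 + 1/(-30335) = 34410*(1/31347) + 1*(-1/30335) = 11470/10449 - 1/30335 = 347932001/316970415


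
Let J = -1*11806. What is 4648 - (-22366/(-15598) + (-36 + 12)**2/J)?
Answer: 213918518919/46037497 ≈ 4646.6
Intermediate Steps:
J = -11806
4648 - (-22366/(-15598) + (-36 + 12)**2/J) = 4648 - (-22366/(-15598) + (-36 + 12)**2/(-11806)) = 4648 - (-22366*(-1/15598) + (-24)**2*(-1/11806)) = 4648 - (11183/7799 + 576*(-1/11806)) = 4648 - (11183/7799 - 288/5903) = 4648 - 1*63767137/46037497 = 4648 - 63767137/46037497 = 213918518919/46037497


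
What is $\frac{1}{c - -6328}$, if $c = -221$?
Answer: $\frac{1}{6107} \approx 0.00016375$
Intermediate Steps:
$\frac{1}{c - -6328} = \frac{1}{-221 - -6328} = \frac{1}{-221 + 6328} = \frac{1}{6107}$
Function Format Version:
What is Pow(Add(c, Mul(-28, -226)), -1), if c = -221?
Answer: Rational(1, 6107) ≈ 0.00016375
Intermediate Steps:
Pow(Add(c, Mul(-28, -226)), -1) = Pow(Add(-221, Mul(-28, -226)), -1) = Pow(Add(-221, 6328), -1) = Pow(6107, -1) = Rational(1, 6107)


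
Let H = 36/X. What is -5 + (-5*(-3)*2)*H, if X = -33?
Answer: -415/11 ≈ -37.727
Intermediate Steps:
H = -12/11 (H = 36/(-33) = 36*(-1/33) = -12/11 ≈ -1.0909)
-5 + (-5*(-3)*2)*H = -5 + (-5*(-3)*2)*(-12/11) = -5 + (15*2)*(-12/11) = -5 + 30*(-12/11) = -5 - 360/11 = -415/11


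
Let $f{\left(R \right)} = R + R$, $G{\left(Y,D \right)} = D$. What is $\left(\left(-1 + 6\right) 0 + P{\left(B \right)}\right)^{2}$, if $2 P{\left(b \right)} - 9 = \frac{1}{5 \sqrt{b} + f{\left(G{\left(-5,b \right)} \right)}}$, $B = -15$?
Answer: $\frac{12105 \sqrt{15} + 20993 i}{150 \left(4 \sqrt{15} + 7 i\right)} \approx 20.144 - 0.068168 i$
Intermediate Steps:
$f{\left(R \right)} = 2 R$
$P{\left(b \right)} = \frac{9}{2} + \frac{1}{2 \left(2 b + 5 \sqrt{b}\right)}$ ($P{\left(b \right)} = \frac{9}{2} + \frac{1}{2 \left(5 \sqrt{b} + 2 b\right)} = \frac{9}{2} + \frac{1}{2 \left(2 b + 5 \sqrt{b}\right)}$)
$\left(\left(-1 + 6\right) 0 + P{\left(B \right)}\right)^{2} = \left(\left(-1 + 6\right) 0 + \frac{1 + 18 \left(-15\right) + 45 \sqrt{-15}}{2 \left(2 \left(-15\right) + 5 \sqrt{-15}\right)}\right)^{2} = \left(5 \cdot 0 + \frac{1 - 270 + 45 i \sqrt{15}}{2 \left(-30 + 5 i \sqrt{15}\right)}\right)^{2} = \left(0 + \frac{1 - 270 + 45 i \sqrt{15}}{2 \left(-30 + 5 i \sqrt{15}\right)}\right)^{2} = \left(0 + \frac{-269 + 45 i \sqrt{15}}{2 \left(-30 + 5 i \sqrt{15}\right)}\right)^{2} = \left(\frac{-269 + 45 i \sqrt{15}}{2 \left(-30 + 5 i \sqrt{15}\right)}\right)^{2} = \frac{\left(-269 + 45 i \sqrt{15}\right)^{2}}{4 \left(-30 + 5 i \sqrt{15}\right)^{2}}$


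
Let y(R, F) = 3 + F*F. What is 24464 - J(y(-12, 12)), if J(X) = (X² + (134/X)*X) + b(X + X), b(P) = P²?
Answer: -83715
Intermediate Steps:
y(R, F) = 3 + F²
J(X) = 134 + 5*X² (J(X) = (X² + (134/X)*X) + (X + X)² = (X² + 134) + (2*X)² = (134 + X²) + 4*X² = 134 + 5*X²)
24464 - J(y(-12, 12)) = 24464 - (134 + 5*(3 + 12²)²) = 24464 - (134 + 5*(3 + 144)²) = 24464 - (134 + 5*147²) = 24464 - (134 + 5*21609) = 24464 - (134 + 108045) = 24464 - 1*108179 = 24464 - 108179 = -83715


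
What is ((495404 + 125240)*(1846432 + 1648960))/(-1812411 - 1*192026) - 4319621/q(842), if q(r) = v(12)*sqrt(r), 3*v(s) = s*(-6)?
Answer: -2169394072448/2004437 + 4319621*sqrt(842)/20208 ≈ -1.0761e+6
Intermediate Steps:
v(s) = -2*s (v(s) = (s*(-6))/3 = (-6*s)/3 = -2*s)
q(r) = -24*sqrt(r) (q(r) = (-2*12)*sqrt(r) = -24*sqrt(r))
((495404 + 125240)*(1846432 + 1648960))/(-1812411 - 1*192026) - 4319621/q(842) = ((495404 + 125240)*(1846432 + 1648960))/(-1812411 - 1*192026) - 4319621*(-sqrt(842)/20208) = (620644*3495392)/(-1812411 - 192026) - (-4319621)*sqrt(842)/20208 = 2169394072448/(-2004437) + 4319621*sqrt(842)/20208 = 2169394072448*(-1/2004437) + 4319621*sqrt(842)/20208 = -2169394072448/2004437 + 4319621*sqrt(842)/20208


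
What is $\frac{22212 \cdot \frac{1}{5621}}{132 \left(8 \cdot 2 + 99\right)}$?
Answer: $\frac{1851}{7110565} \approx 0.00026032$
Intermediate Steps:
$\frac{22212 \cdot \frac{1}{5621}}{132 \left(8 \cdot 2 + 99\right)} = \frac{22212 \cdot \frac{1}{5621}}{132 \left(16 + 99\right)} = \frac{22212}{5621 \cdot 132 \cdot 115} = \frac{22212}{5621 \cdot 15180} = \frac{22212}{5621} \cdot \frac{1}{15180} = \frac{1851}{7110565}$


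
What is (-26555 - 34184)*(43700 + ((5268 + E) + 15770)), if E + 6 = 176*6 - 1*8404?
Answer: -3485446776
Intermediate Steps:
E = -7354 (E = -6 + (176*6 - 1*8404) = -6 + (1056 - 8404) = -6 - 7348 = -7354)
(-26555 - 34184)*(43700 + ((5268 + E) + 15770)) = (-26555 - 34184)*(43700 + ((5268 - 7354) + 15770)) = -60739*(43700 + (-2086 + 15770)) = -60739*(43700 + 13684) = -60739*57384 = -3485446776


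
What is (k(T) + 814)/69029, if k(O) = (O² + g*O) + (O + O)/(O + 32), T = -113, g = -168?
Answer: 2638153/5591349 ≈ 0.47183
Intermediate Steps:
k(O) = O² - 168*O + 2*O/(32 + O) (k(O) = (O² - 168*O) + (O + O)/(O + 32) = (O² - 168*O) + (2*O)/(32 + O) = (O² - 168*O) + 2*O/(32 + O) = O² - 168*O + 2*O/(32 + O))
(k(T) + 814)/69029 = (-113*(-5374 + (-113)² - 136*(-113))/(32 - 113) + 814)/69029 = (-113*(-5374 + 12769 + 15368)/(-81) + 814)*(1/69029) = (-113*(-1/81)*22763 + 814)*(1/69029) = (2572219/81 + 814)*(1/69029) = (2638153/81)*(1/69029) = 2638153/5591349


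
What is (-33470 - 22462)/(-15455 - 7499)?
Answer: 27966/11477 ≈ 2.4367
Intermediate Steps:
(-33470 - 22462)/(-15455 - 7499) = -55932/(-22954) = -55932*(-1/22954) = 27966/11477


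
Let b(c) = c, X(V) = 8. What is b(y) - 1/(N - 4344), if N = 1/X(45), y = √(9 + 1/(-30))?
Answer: 8/34751 + √8070/30 ≈ 2.9947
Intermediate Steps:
y = √8070/30 (y = √(9 - 1/30) = √(269/30) = √8070/30 ≈ 2.9944)
N = ⅛ (N = 1/8 = ⅛ ≈ 0.12500)
b(y) - 1/(N - 4344) = √8070/30 - 1/(⅛ - 4344) = √8070/30 - 1/(-34751/8) = √8070/30 - 1*(-8/34751) = √8070/30 + 8/34751 = 8/34751 + √8070/30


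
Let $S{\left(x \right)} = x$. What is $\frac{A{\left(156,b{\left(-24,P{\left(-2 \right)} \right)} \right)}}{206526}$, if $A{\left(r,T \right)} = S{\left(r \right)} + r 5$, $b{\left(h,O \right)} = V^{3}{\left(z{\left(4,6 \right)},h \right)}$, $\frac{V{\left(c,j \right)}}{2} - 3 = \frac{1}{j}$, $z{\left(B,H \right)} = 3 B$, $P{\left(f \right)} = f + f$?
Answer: $\frac{156}{34421} \approx 0.0045321$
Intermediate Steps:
$P{\left(f \right)} = 2 f$
$V{\left(c,j \right)} = 6 + \frac{2}{j}$
$b{\left(h,O \right)} = \left(6 + \frac{2}{h}\right)^{3}$
$A{\left(r,T \right)} = 6 r$ ($A{\left(r,T \right)} = r + r 5 = r + 5 r = 6 r$)
$\frac{A{\left(156,b{\left(-24,P{\left(-2 \right)} \right)} \right)}}{206526} = \frac{6 \cdot 156}{206526} = 936 \cdot \frac{1}{206526} = \frac{156}{34421}$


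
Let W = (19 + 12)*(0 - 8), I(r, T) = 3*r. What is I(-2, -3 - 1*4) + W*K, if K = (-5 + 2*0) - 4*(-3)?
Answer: -1742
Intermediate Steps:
W = -248 (W = 31*(-8) = -248)
K = 7 (K = (-5 + 0) + 12 = -5 + 12 = 7)
I(-2, -3 - 1*4) + W*K = 3*(-2) - 248*7 = -6 - 1736 = -1742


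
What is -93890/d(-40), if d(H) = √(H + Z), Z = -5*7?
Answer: 18778*I*√3/3 ≈ 10841.0*I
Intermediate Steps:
Z = -35
d(H) = √(-35 + H) (d(H) = √(H - 35) = √(-35 + H))
-93890/d(-40) = -93890/√(-35 - 40) = -93890*(-I*√3/15) = -(-18778)*I*√3/3 = 18778*I*√3/3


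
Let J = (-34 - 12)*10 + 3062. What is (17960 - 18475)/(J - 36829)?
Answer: 515/34227 ≈ 0.015047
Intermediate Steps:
J = 2602 (J = -46*10 + 3062 = -460 + 3062 = 2602)
(17960 - 18475)/(J - 36829) = (17960 - 18475)/(2602 - 36829) = -515/(-34227) = -515*(-1/34227) = 515/34227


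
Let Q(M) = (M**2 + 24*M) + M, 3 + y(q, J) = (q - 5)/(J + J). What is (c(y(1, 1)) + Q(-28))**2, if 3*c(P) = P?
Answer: 61009/9 ≈ 6778.8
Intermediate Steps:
y(q, J) = -3 + (-5 + q)/(2*J) (y(q, J) = -3 + (q - 5)/(J + J) = -3 + (-5 + q)/((2*J)) = -3 + (-5 + q)*(1/(2*J)) = -3 + (-5 + q)/(2*J))
c(P) = P/3
Q(M) = M**2 + 25*M
(c(y(1, 1)) + Q(-28))**2 = (((1/2)*(-5 + 1 - 6*1)/1)/3 - 28*(25 - 28))**2 = (((1/2)*1*(-5 + 1 - 6))/3 - 28*(-3))**2 = (((1/2)*1*(-10))/3 + 84)**2 = ((1/3)*(-5) + 84)**2 = (-5/3 + 84)**2 = (247/3)**2 = 61009/9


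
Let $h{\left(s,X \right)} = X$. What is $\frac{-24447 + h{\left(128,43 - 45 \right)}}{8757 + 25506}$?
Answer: $- \frac{24449}{34263} \approx -0.71357$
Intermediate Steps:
$\frac{-24447 + h{\left(128,43 - 45 \right)}}{8757 + 25506} = \frac{-24447 + \left(43 - 45\right)}{8757 + 25506} = \frac{-24447 - 2}{34263} = \left(-24449\right) \frac{1}{34263} = - \frac{24449}{34263}$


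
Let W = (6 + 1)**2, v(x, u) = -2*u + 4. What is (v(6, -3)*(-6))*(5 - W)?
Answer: 2640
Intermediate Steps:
v(x, u) = 4 - 2*u
W = 49 (W = 7**2 = 49)
(v(6, -3)*(-6))*(5 - W) = ((4 - 2*(-3))*(-6))*(5 - 1*49) = ((4 + 6)*(-6))*(5 - 49) = (10*(-6))*(-44) = -60*(-44) = 2640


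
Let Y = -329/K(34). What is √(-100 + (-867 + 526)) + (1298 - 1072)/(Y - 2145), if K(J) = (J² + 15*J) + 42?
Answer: -55144/523427 + 21*I ≈ -0.10535 + 21.0*I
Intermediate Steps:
K(J) = 42 + J² + 15*J
Y = -47/244 (Y = -329/(42 + 34² + 15*34) = -329/(42 + 1156 + 510) = -329/1708 = -329*1/1708 = -47/244 ≈ -0.19262)
√(-100 + (-867 + 526)) + (1298 - 1072)/(Y - 2145) = √(-100 + (-867 + 526)) + (1298 - 1072)/(-47/244 - 2145) = √(-100 - 341) + 226/(-523427/244) = √(-441) + 226*(-244/523427) = 21*I - 55144/523427 = -55144/523427 + 21*I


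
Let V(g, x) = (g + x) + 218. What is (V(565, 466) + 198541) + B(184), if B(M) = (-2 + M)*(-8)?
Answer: 198334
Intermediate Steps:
B(M) = 16 - 8*M
V(g, x) = 218 + g + x
(V(565, 466) + 198541) + B(184) = ((218 + 565 + 466) + 198541) + (16 - 8*184) = (1249 + 198541) + (16 - 1472) = 199790 - 1456 = 198334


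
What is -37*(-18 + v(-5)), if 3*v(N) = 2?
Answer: 1924/3 ≈ 641.33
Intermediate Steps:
v(N) = 2/3 (v(N) = (1/3)*2 = 2/3)
-37*(-18 + v(-5)) = -37*(-18 + 2/3) = -37*(-52/3) = 1924/3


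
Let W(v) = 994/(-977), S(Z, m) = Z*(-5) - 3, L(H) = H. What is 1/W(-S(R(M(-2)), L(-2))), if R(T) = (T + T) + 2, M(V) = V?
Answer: -977/994 ≈ -0.98290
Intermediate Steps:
R(T) = 2 + 2*T (R(T) = 2*T + 2 = 2 + 2*T)
S(Z, m) = -3 - 5*Z (S(Z, m) = -5*Z - 3 = -3 - 5*Z)
W(v) = -994/977 (W(v) = 994*(-1/977) = -994/977)
1/W(-S(R(M(-2)), L(-2))) = 1/(-994/977) = -977/994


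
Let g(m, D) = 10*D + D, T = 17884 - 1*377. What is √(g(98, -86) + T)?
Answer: √16561 ≈ 128.69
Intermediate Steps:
T = 17507 (T = 17884 - 377 = 17507)
g(m, D) = 11*D
√(g(98, -86) + T) = √(11*(-86) + 17507) = √(-946 + 17507) = √16561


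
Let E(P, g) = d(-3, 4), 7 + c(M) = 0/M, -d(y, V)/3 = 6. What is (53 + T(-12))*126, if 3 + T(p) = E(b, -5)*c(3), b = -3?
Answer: 22176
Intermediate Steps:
d(y, V) = -18 (d(y, V) = -3*6 = -18)
c(M) = -7 (c(M) = -7 + 0/M = -7 + 0 = -7)
E(P, g) = -18
T(p) = 123 (T(p) = -3 - 18*(-7) = -3 + 126 = 123)
(53 + T(-12))*126 = (53 + 123)*126 = 176*126 = 22176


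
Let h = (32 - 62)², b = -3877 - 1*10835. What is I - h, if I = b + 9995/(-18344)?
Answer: -286396523/18344 ≈ -15613.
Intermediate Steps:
b = -14712 (b = -3877 - 10835 = -14712)
h = 900 (h = (-30)² = 900)
I = -269886923/18344 (I = -14712 + 9995/(-18344) = -14712 + 9995*(-1/18344) = -14712 - 9995/18344 = -269886923/18344 ≈ -14713.)
I - h = -269886923/18344 - 1*900 = -269886923/18344 - 900 = -286396523/18344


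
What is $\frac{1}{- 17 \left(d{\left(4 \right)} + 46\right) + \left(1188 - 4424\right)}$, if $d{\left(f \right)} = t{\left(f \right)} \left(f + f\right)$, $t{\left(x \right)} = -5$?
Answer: $- \frac{1}{3338} \approx -0.00029958$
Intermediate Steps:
$d{\left(f \right)} = - 10 f$ ($d{\left(f \right)} = - 5 \left(f + f\right) = - 5 \cdot 2 f = - 10 f$)
$\frac{1}{- 17 \left(d{\left(4 \right)} + 46\right) + \left(1188 - 4424\right)} = \frac{1}{- 17 \left(\left(-10\right) 4 + 46\right) + \left(1188 - 4424\right)} = \frac{1}{- 17 \left(-40 + 46\right) - 3236} = \frac{1}{\left(-17\right) 6 - 3236} = \frac{1}{-102 - 3236} = \frac{1}{-3338} = - \frac{1}{3338}$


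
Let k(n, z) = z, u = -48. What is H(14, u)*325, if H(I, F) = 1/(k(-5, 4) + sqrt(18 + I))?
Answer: -325/4 + 325*sqrt(2)/4 ≈ 33.655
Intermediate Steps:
H(I, F) = 1/(4 + sqrt(18 + I))
H(14, u)*325 = 325/(4 + sqrt(18 + 14)) = 325/(4 + sqrt(32)) = 325/(4 + 4*sqrt(2))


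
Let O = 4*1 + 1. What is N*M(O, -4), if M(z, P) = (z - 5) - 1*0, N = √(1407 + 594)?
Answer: 0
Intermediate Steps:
N = √2001 ≈ 44.733
O = 5 (O = 4 + 1 = 5)
M(z, P) = -5 + z (M(z, P) = (-5 + z) + 0 = -5 + z)
N*M(O, -4) = √2001*(-5 + 5) = √2001*0 = 0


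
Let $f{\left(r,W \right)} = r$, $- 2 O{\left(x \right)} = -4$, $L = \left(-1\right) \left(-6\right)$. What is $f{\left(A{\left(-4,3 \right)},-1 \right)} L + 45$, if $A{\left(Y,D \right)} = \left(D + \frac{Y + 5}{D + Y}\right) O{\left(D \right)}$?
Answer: $69$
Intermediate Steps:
$L = 6$
$O{\left(x \right)} = 2$ ($O{\left(x \right)} = \left(- \frac{1}{2}\right) \left(-4\right) = 2$)
$A{\left(Y,D \right)} = 2 D + \frac{2 \left(5 + Y\right)}{D + Y}$ ($A{\left(Y,D \right)} = \left(D + \frac{Y + 5}{D + Y}\right) 2 = \left(D + \frac{5 + Y}{D + Y}\right) 2 = 2 D + \frac{2 \left(5 + Y\right)}{D + Y}$)
$f{\left(A{\left(-4,3 \right)},-1 \right)} L + 45 = \frac{2 \left(5 - 4 + 3^{2} + 3 \left(-4\right)\right)}{3 - 4} \cdot 6 + 45 = \frac{2 \left(5 - 4 + 9 - 12\right)}{-1} \cdot 6 + 45 = 2 \left(-1\right) \left(-2\right) 6 + 45 = 4 \cdot 6 + 45 = 24 + 45 = 69$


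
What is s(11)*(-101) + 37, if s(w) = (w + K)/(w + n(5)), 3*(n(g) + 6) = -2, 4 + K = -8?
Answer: 784/13 ≈ 60.308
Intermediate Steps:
K = -12 (K = -4 - 8 = -12)
n(g) = -20/3 (n(g) = -6 + (⅓)*(-2) = -6 - ⅔ = -20/3)
s(w) = (-12 + w)/(-20/3 + w) (s(w) = (w - 12)/(w - 20/3) = (-12 + w)/(-20/3 + w))
s(11)*(-101) + 37 = (3*(-12 + 11)/(-20 + 3*11))*(-101) + 37 = (3*(-1)/(-20 + 33))*(-101) + 37 = (3*(-1)/13)*(-101) + 37 = (3*(1/13)*(-1))*(-101) + 37 = -3/13*(-101) + 37 = 303/13 + 37 = 784/13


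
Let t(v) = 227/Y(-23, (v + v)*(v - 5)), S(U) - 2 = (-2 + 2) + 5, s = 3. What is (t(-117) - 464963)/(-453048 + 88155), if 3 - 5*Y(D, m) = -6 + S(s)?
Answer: 309597/243262 ≈ 1.2727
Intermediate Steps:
S(U) = 7 (S(U) = 2 + ((-2 + 2) + 5) = 2 + (0 + 5) = 2 + 5 = 7)
Y(D, m) = ⅖ (Y(D, m) = ⅗ - (-6 + 7)/5 = ⅗ - ⅕*1 = ⅗ - ⅕ = ⅖)
t(v) = 1135/2 (t(v) = 227/(⅖) = 227*(5/2) = 1135/2)
(t(-117) - 464963)/(-453048 + 88155) = (1135/2 - 464963)/(-453048 + 88155) = -928791/2/(-364893) = -928791/2*(-1/364893) = 309597/243262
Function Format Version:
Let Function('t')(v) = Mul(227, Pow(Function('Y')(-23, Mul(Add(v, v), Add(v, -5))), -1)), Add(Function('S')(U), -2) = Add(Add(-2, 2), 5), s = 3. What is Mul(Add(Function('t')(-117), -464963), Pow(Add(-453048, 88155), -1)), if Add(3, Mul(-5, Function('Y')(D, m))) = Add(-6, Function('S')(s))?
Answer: Rational(309597, 243262) ≈ 1.2727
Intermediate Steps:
Function('S')(U) = 7 (Function('S')(U) = Add(2, Add(Add(-2, 2), 5)) = Add(2, Add(0, 5)) = Add(2, 5) = 7)
Function('Y')(D, m) = Rational(2, 5) (Function('Y')(D, m) = Add(Rational(3, 5), Mul(Rational(-1, 5), Add(-6, 7))) = Add(Rational(3, 5), Mul(Rational(-1, 5), 1)) = Add(Rational(3, 5), Rational(-1, 5)) = Rational(2, 5))
Function('t')(v) = Rational(1135, 2) (Function('t')(v) = Mul(227, Pow(Rational(2, 5), -1)) = Mul(227, Rational(5, 2)) = Rational(1135, 2))
Mul(Add(Function('t')(-117), -464963), Pow(Add(-453048, 88155), -1)) = Mul(Add(Rational(1135, 2), -464963), Pow(Add(-453048, 88155), -1)) = Mul(Rational(-928791, 2), Pow(-364893, -1)) = Mul(Rational(-928791, 2), Rational(-1, 364893)) = Rational(309597, 243262)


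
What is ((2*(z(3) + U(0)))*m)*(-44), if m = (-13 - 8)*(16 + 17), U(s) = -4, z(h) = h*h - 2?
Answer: 182952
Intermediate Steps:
z(h) = -2 + h**2 (z(h) = h**2 - 2 = -2 + h**2)
m = -693 (m = -21*33 = -693)
((2*(z(3) + U(0)))*m)*(-44) = ((2*((-2 + 3**2) - 4))*(-693))*(-44) = ((2*((-2 + 9) - 4))*(-693))*(-44) = ((2*(7 - 4))*(-693))*(-44) = ((2*3)*(-693))*(-44) = (6*(-693))*(-44) = -4158*(-44) = 182952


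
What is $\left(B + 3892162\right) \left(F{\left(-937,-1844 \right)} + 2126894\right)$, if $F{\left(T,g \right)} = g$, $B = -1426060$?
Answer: $5240590055100$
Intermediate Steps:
$\left(B + 3892162\right) \left(F{\left(-937,-1844 \right)} + 2126894\right) = \left(-1426060 + 3892162\right) \left(-1844 + 2126894\right) = 2466102 \cdot 2125050 = 5240590055100$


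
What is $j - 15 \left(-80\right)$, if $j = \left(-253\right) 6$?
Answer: $-318$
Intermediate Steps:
$j = -1518$
$j - 15 \left(-80\right) = -1518 - 15 \left(-80\right) = -1518 - -1200 = -1518 + 1200 = -318$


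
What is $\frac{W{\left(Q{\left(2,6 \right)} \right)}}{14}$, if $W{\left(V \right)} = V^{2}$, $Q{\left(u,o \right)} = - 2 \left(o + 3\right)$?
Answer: $\frac{162}{7} \approx 23.143$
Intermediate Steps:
$Q{\left(u,o \right)} = -6 - 2 o$ ($Q{\left(u,o \right)} = - 2 \left(3 + o\right) = -6 - 2 o$)
$\frac{W{\left(Q{\left(2,6 \right)} \right)}}{14} = \frac{\left(-6 - 12\right)^{2}}{14} = \left(-6 - 12\right)^{2} \cdot \frac{1}{14} = \left(-18\right)^{2} \cdot \frac{1}{14} = 324 \cdot \frac{1}{14} = \frac{162}{7}$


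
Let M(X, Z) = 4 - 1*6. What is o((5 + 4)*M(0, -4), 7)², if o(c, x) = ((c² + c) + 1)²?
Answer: 8882874001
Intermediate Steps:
M(X, Z) = -2 (M(X, Z) = 4 - 6 = -2)
o(c, x) = (1 + c + c²)² (o(c, x) = ((c + c²) + 1)² = (1 + c + c²)²)
o((5 + 4)*M(0, -4), 7)² = ((1 + (5 + 4)*(-2) + ((5 + 4)*(-2))²)²)² = ((1 + 9*(-2) + (9*(-2))²)²)² = ((1 - 18 + (-18)²)²)² = ((1 - 18 + 324)²)² = (307²)² = 94249² = 8882874001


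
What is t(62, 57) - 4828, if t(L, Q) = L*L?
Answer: -984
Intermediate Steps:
t(L, Q) = L**2
t(62, 57) - 4828 = 62**2 - 4828 = 3844 - 4828 = -984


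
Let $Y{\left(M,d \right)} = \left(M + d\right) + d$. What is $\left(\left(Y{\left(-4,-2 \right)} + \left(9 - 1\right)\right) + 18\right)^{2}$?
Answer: $324$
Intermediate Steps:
$Y{\left(M,d \right)} = M + 2 d$
$\left(\left(Y{\left(-4,-2 \right)} + \left(9 - 1\right)\right) + 18\right)^{2} = \left(\left(\left(-4 + 2 \left(-2\right)\right) + \left(9 - 1\right)\right) + 18\right)^{2} = \left(\left(\left(-4 - 4\right) + \left(9 - 1\right)\right) + 18\right)^{2} = \left(\left(-8 + 8\right) + 18\right)^{2} = \left(0 + 18\right)^{2} = 18^{2} = 324$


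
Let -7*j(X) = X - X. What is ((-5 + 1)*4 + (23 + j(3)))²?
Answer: 49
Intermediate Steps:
j(X) = 0 (j(X) = -(X - X)/7 = -⅐*0 = 0)
((-5 + 1)*4 + (23 + j(3)))² = ((-5 + 1)*4 + (23 + 0))² = (-4*4 + 23)² = (-16 + 23)² = 7² = 49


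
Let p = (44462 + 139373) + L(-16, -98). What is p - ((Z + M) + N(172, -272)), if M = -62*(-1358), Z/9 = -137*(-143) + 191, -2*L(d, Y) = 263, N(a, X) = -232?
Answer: -156597/2 ≈ -78299.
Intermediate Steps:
L(d, Y) = -263/2 (L(d, Y) = -1/2*263 = -263/2)
Z = 178038 (Z = 9*(-137*(-143) + 191) = 9*(19591 + 191) = 9*19782 = 178038)
M = 84196
p = 367407/2 (p = (44462 + 139373) - 263/2 = 183835 - 263/2 = 367407/2 ≈ 1.8370e+5)
p - ((Z + M) + N(172, -272)) = 367407/2 - ((178038 + 84196) - 232) = 367407/2 - (262234 - 232) = 367407/2 - 1*262002 = 367407/2 - 262002 = -156597/2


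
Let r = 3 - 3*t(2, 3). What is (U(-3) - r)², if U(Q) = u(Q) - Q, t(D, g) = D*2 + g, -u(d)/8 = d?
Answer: 2025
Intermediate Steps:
u(d) = -8*d
t(D, g) = g + 2*D (t(D, g) = 2*D + g = g + 2*D)
r = -18 (r = 3 - 3*(3 + 2*2) = 3 - 3*(3 + 4) = 3 - 3*7 = 3 - 21 = -18)
U(Q) = -9*Q (U(Q) = -8*Q - Q = -9*Q)
(U(-3) - r)² = (-9*(-3) - 1*(-18))² = (27 + 18)² = 45² = 2025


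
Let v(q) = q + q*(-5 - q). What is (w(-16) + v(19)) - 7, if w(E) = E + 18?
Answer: -442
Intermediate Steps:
w(E) = 18 + E
(w(-16) + v(19)) - 7 = ((18 - 16) - 1*19*(4 + 19)) - 7 = (2 - 1*19*23) - 7 = (2 - 437) - 7 = -435 - 7 = -442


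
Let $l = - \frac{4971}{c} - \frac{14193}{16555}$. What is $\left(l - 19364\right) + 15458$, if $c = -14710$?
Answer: $- \frac{38053256937}{9740962} \approx -3906.5$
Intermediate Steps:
$l = - \frac{5059365}{9740962}$ ($l = - \frac{4971}{-14710} - \frac{14193}{16555} = \left(-4971\right) \left(- \frac{1}{14710}\right) - \frac{14193}{16555} = \frac{4971}{14710} - \frac{14193}{16555} = - \frac{5059365}{9740962} \approx -0.51939$)
$\left(l - 19364\right) + 15458 = \left(- \frac{5059365}{9740962} - 19364\right) + 15458 = - \frac{188629047533}{9740962} + 15458 = - \frac{38053256937}{9740962}$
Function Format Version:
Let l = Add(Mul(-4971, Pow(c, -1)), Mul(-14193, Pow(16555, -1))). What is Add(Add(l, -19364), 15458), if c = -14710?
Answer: Rational(-38053256937, 9740962) ≈ -3906.5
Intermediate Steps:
l = Rational(-5059365, 9740962) (l = Add(Mul(-4971, Pow(-14710, -1)), Mul(-14193, Pow(16555, -1))) = Add(Mul(-4971, Rational(-1, 14710)), Mul(-14193, Rational(1, 16555))) = Add(Rational(4971, 14710), Rational(-14193, 16555)) = Rational(-5059365, 9740962) ≈ -0.51939)
Add(Add(l, -19364), 15458) = Add(Add(Rational(-5059365, 9740962), -19364), 15458) = Add(Rational(-188629047533, 9740962), 15458) = Rational(-38053256937, 9740962)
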